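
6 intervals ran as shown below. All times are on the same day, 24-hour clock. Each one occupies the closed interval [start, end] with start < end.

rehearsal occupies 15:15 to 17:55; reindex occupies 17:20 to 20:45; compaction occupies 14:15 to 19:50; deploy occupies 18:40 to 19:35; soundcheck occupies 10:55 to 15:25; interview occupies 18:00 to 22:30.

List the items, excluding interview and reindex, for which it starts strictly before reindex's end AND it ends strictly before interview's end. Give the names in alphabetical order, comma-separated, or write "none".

Conditions: its start is strictly before reindex's end (X.start < 20:45) AND its end is strictly before interview's end (X.end < 22:30).
compaction: start 14:15 < 20:45? ✓; end 19:50 < 22:30? ✓ → yes.
deploy: start 18:40 < 20:45? ✓; end 19:35 < 22:30? ✓ → yes.
rehearsal: start 15:15 < 20:45? ✓; end 17:55 < 22:30? ✓ → yes.
soundcheck: start 10:55 < 20:45? ✓; end 15:25 < 22:30? ✓ → yes.
Result: compaction, deploy, rehearsal, soundcheck.

compaction, deploy, rehearsal, soundcheck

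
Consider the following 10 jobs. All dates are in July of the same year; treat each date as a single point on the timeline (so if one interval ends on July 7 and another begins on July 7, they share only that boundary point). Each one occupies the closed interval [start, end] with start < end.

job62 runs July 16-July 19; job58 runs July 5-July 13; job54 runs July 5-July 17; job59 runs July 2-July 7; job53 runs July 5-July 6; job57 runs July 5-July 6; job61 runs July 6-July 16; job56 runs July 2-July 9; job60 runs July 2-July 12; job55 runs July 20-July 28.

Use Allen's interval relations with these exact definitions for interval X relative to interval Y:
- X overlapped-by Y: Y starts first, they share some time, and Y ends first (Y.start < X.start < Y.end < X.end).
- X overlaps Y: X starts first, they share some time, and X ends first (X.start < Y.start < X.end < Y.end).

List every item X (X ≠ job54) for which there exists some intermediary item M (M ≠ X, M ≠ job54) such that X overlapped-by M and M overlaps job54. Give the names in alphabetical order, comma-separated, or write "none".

Target job54 = [July 5, July 17].
Intermediaries M with M overlaps job54: job56, job59, job60.
Via job56 — items with X overlapped-by job56: job58, job61.
Via job59 — items with X overlapped-by job59: job58, job61.
Via job60 — items with X overlapped-by job60: job58, job61.
Union: job58, job61.

job58, job61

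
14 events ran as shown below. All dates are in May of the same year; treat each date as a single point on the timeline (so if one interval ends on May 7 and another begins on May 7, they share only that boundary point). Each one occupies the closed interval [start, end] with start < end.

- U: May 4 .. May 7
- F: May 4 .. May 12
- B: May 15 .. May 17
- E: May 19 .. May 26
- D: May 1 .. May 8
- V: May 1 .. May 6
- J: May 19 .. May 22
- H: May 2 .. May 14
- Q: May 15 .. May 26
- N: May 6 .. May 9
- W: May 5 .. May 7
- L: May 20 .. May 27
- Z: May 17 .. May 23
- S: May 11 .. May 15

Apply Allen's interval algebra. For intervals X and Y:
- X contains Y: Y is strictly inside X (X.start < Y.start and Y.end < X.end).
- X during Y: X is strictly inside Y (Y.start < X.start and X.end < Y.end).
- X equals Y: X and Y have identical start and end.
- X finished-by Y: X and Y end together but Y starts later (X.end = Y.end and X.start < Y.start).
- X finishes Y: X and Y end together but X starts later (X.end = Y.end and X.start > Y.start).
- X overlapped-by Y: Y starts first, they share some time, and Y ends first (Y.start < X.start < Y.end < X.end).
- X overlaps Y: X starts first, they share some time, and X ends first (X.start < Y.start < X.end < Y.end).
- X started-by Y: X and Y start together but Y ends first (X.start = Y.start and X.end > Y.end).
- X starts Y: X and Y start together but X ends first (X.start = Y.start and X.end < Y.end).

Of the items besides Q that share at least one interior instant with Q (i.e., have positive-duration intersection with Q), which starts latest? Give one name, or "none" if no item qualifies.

L

Target Q = [May 15, May 26].
B [May 15, May 17] → starts → candidate.
D [May 1, May 8] → before → excluded.
E [May 19, May 26] → finishes → candidate.
F [May 4, May 12] → before → excluded.
H [May 2, May 14] → before → excluded.
J [May 19, May 22] → during → candidate.
L [May 20, May 27] → overlapped-by → candidate.
N [May 6, May 9] → before → excluded.
S [May 11, May 15] → meets → excluded.
U [May 4, May 7] → before → excluded.
V [May 1, May 6] → before → excluded.
W [May 5, May 7] → before → excluded.
Z [May 17, May 23] → during → candidate.
Among candidates, latest start is May 20 → L.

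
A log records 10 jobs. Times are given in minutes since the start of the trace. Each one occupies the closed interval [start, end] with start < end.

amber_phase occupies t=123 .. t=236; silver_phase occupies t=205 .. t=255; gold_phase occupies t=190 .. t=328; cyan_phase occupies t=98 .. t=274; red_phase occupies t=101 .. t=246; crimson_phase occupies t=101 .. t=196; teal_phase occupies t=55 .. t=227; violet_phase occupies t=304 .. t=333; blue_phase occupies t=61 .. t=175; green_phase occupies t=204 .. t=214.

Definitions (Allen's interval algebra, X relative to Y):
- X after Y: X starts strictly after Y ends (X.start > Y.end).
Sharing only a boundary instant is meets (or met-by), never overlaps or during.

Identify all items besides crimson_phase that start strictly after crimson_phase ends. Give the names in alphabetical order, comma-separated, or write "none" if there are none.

green_phase, silver_phase, violet_phase

Target crimson_phase = [t=101, t=196].
amber_phase [t=123, t=236] → overlapped-by → no.
blue_phase [t=61, t=175] → overlaps → no.
cyan_phase [t=98, t=274] → contains → no.
gold_phase [t=190, t=328] → overlapped-by → no.
green_phase [t=204, t=214] → after → yes.
red_phase [t=101, t=246] → started-by → no.
silver_phase [t=205, t=255] → after → yes.
teal_phase [t=55, t=227] → contains → no.
violet_phase [t=304, t=333] → after → yes.
Result: green_phase, silver_phase, violet_phase.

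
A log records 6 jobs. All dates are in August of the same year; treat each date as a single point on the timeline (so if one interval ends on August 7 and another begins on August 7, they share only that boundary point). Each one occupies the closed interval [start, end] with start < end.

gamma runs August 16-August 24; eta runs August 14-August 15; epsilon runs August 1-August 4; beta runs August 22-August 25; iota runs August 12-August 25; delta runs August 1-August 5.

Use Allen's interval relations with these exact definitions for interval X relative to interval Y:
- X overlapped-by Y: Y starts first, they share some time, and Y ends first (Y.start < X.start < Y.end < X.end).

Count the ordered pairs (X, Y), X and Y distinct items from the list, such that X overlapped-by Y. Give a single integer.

Checking all 30 ordered pairs for relation 'overlapped-by'; matching pairs in alphabetical order:
(beta, gamma): beta overlapped-by gamma ✓
Count: 1.

1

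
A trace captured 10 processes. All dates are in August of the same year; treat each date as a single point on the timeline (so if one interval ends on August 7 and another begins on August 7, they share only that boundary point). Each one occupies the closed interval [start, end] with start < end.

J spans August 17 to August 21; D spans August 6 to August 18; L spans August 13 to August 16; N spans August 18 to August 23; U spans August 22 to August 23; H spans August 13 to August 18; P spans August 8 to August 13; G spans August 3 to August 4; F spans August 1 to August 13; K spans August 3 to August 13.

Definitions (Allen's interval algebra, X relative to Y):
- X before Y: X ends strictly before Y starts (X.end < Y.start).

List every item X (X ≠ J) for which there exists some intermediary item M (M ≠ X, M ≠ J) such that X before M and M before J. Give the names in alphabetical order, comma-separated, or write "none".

Target J = [August 17, August 21].
Intermediaries M with M before J: F, G, K, L, P.
Via F — items with X before F: none.
Via G — items with X before G: none.
Via K — items with X before K: none.
Via L — items with X before L: G.
Via P — items with X before P: G.
Union: G.

G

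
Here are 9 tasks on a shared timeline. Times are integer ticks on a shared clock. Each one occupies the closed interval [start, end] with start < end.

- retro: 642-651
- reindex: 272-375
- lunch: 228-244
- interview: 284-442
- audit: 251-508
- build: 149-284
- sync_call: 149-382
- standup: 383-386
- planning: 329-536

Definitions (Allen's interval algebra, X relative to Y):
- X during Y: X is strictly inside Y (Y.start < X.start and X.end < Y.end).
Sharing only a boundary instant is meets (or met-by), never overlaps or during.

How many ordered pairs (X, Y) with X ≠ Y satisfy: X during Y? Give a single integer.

Checking all 72 ordered pairs for relation 'during'; matching pairs in alphabetical order:
(interview, audit): interview during audit ✓
(lunch, build): lunch during build ✓
(lunch, sync_call): lunch during sync_call ✓
(reindex, audit): reindex during audit ✓
(reindex, sync_call): reindex during sync_call ✓
(standup, audit): standup during audit ✓
(standup, interview): standup during interview ✓
(standup, planning): standup during planning ✓
Count: 8.

8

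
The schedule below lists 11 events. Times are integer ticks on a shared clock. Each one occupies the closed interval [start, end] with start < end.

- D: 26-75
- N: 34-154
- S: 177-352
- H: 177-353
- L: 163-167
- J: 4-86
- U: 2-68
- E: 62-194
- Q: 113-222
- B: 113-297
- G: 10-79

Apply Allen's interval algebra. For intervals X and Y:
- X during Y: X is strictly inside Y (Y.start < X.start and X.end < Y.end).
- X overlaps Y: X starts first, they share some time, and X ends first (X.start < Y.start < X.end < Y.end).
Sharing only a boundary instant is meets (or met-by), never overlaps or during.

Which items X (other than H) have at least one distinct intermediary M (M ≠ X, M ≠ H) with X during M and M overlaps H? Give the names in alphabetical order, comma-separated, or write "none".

L

Target H = [177, 353].
Intermediaries M with M overlaps H: B, E, Q.
Via B — items with X during B: L.
Via E — items with X during E: L.
Via Q — items with X during Q: L.
Union: L.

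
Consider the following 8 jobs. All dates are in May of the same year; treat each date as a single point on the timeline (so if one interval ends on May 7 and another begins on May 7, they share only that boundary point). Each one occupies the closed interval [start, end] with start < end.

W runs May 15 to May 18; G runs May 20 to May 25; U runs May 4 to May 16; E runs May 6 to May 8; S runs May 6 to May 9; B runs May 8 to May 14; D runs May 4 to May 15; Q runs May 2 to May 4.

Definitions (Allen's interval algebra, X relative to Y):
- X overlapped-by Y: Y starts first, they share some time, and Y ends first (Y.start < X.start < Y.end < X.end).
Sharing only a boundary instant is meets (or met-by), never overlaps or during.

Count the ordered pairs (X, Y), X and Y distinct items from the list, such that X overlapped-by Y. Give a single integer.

2

Checking all 56 ordered pairs for relation 'overlapped-by'; matching pairs in alphabetical order:
(B, S): B overlapped-by S ✓
(W, U): W overlapped-by U ✓
Count: 2.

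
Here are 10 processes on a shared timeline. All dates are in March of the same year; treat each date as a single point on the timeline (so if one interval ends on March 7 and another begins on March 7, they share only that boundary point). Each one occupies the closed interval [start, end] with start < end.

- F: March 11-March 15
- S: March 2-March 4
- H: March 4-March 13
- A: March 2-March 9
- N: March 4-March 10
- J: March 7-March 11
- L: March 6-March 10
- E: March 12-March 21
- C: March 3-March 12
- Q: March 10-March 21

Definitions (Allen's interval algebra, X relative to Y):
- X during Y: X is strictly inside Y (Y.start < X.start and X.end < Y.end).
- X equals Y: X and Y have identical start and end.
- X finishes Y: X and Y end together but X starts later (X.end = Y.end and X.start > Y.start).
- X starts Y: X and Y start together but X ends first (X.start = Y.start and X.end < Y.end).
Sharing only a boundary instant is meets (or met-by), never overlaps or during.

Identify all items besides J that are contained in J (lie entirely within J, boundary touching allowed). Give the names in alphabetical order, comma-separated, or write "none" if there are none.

none

Target J = [March 7, March 11].
A [March 2, March 9] → overlaps → no.
C [March 3, March 12] → contains → no.
E [March 12, March 21] → after → no.
F [March 11, March 15] → met-by → no.
H [March 4, March 13] → contains → no.
L [March 6, March 10] → overlaps → no.
N [March 4, March 10] → overlaps → no.
Q [March 10, March 21] → overlapped-by → no.
S [March 2, March 4] → before → no.
Result: none.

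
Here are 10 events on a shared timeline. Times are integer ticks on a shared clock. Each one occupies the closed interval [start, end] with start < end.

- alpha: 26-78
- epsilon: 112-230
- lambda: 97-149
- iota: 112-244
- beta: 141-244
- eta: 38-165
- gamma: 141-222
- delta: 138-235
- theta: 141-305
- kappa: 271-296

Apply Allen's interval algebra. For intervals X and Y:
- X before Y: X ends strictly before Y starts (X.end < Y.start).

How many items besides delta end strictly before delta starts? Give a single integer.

1

Target delta = [138, 235].
alpha [26, 78] → before → counts.
beta [141, 244] → overlapped-by → no.
epsilon [112, 230] → overlaps → no.
eta [38, 165] → overlaps → no.
gamma [141, 222] → during → no.
iota [112, 244] → contains → no.
kappa [271, 296] → after → no.
lambda [97, 149] → overlaps → no.
theta [141, 305] → overlapped-by → no.
Total: 1.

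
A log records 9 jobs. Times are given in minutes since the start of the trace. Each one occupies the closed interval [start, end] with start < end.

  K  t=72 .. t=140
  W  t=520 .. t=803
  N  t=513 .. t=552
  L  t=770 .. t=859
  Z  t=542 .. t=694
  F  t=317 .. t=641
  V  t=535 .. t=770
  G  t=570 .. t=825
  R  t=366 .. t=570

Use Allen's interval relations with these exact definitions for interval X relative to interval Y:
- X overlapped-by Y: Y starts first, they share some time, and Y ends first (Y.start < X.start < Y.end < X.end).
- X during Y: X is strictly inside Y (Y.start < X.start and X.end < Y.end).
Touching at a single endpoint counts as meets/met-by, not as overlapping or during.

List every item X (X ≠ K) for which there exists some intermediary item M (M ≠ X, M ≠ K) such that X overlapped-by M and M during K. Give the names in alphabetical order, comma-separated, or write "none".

Target K = [t=72, t=140].
Intermediaries M with M during K: none.
Union: none.

none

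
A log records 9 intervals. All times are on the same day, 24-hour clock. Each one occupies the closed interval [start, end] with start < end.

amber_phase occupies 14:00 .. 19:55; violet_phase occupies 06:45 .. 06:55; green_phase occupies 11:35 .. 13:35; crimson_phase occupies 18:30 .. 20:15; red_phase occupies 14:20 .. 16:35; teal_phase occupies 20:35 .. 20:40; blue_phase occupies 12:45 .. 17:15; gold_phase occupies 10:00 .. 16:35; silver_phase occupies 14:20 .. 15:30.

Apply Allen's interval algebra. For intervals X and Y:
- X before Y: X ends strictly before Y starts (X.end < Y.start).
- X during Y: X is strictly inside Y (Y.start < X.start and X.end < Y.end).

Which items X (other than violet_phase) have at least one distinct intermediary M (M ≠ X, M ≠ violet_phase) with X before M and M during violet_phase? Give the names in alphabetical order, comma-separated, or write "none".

none

Target violet_phase = [06:45, 06:55].
Intermediaries M with M during violet_phase: none.
Union: none.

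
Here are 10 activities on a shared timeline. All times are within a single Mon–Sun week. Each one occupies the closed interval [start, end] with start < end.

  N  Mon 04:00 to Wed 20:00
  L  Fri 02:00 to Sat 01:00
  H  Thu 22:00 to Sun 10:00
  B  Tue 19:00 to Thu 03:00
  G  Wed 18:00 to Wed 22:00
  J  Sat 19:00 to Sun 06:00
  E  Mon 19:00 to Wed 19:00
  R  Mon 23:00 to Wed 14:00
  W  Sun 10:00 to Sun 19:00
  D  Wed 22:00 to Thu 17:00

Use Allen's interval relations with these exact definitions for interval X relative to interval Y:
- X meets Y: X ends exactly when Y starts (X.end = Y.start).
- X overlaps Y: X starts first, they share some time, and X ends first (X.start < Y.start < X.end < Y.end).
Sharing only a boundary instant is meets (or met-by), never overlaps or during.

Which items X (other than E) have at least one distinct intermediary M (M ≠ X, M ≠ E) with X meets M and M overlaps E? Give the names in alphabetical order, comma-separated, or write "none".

Target E = [Mon 19:00, Wed 19:00].
Intermediaries M with M overlaps E: none.
Union: none.

none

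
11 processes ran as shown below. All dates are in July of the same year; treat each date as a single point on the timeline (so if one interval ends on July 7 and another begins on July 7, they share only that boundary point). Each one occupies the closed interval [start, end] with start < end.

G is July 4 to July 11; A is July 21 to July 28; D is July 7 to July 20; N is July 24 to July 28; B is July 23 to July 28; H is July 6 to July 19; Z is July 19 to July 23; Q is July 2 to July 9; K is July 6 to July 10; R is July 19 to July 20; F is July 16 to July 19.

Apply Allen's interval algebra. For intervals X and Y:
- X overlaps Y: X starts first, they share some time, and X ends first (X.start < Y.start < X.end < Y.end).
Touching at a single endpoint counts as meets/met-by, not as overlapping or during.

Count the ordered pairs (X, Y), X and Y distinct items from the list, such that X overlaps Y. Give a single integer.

10

Checking all 110 ordered pairs for relation 'overlaps'; matching pairs in alphabetical order:
(D, Z): D overlaps Z ✓
(G, D): G overlaps D ✓
(G, H): G overlaps H ✓
(H, D): H overlaps D ✓
(K, D): K overlaps D ✓
(Q, D): Q overlaps D ✓
(Q, G): Q overlaps G ✓
(Q, H): Q overlaps H ✓
(Q, K): Q overlaps K ✓
(Z, A): Z overlaps A ✓
Count: 10.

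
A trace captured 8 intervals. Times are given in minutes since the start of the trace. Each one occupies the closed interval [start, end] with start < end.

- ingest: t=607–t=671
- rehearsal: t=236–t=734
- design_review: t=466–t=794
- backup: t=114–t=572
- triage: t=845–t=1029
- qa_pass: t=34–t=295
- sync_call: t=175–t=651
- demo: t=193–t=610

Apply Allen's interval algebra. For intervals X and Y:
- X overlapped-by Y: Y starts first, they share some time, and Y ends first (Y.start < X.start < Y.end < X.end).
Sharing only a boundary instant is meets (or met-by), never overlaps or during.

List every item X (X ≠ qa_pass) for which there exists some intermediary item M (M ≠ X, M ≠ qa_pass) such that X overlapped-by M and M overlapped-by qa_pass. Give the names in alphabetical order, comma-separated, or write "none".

demo, design_review, ingest, rehearsal, sync_call

Target qa_pass = [t=34, t=295].
Intermediaries M with M overlapped-by qa_pass: backup, demo, rehearsal, sync_call.
Via backup — items with X overlapped-by backup: demo, design_review, rehearsal, sync_call.
Via demo — items with X overlapped-by demo: design_review, ingest, rehearsal.
Via rehearsal — items with X overlapped-by rehearsal: design_review.
Via sync_call — items with X overlapped-by sync_call: design_review, ingest, rehearsal.
Union: demo, design_review, ingest, rehearsal, sync_call.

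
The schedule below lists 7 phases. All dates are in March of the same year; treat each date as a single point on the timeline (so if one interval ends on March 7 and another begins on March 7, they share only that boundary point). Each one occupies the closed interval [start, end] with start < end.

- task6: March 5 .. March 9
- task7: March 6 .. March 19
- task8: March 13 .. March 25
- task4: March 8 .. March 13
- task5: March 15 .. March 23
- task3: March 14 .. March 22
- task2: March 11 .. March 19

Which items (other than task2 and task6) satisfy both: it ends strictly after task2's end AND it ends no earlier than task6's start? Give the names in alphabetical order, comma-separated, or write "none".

Conditions: its end is strictly after task2's end (X.end > March 19) AND its end is no earlier than task6's start (X.end >= March 5).
task3: end March 22 > March 19? ✓; end March 22 >= March 5? ✓ → yes.
task4: end March 13 > March 19? ✗; end March 13 >= March 5? ✓ → no.
task5: end March 23 > March 19? ✓; end March 23 >= March 5? ✓ → yes.
task7: end March 19 > March 19? ✗; end March 19 >= March 5? ✓ → no.
task8: end March 25 > March 19? ✓; end March 25 >= March 5? ✓ → yes.
Result: task3, task5, task8.

task3, task5, task8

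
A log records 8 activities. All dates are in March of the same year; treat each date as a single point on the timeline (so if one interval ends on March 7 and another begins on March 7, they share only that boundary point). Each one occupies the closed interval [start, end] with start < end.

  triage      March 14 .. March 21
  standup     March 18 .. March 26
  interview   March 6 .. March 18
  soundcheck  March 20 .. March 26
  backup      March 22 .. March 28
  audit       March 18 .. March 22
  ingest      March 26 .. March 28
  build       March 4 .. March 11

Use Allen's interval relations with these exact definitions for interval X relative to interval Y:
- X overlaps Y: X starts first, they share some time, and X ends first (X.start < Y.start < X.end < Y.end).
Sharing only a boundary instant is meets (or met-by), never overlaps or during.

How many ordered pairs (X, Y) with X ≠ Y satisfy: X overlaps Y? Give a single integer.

8

Checking all 56 ordered pairs for relation 'overlaps'; matching pairs in alphabetical order:
(audit, soundcheck): audit overlaps soundcheck ✓
(build, interview): build overlaps interview ✓
(interview, triage): interview overlaps triage ✓
(soundcheck, backup): soundcheck overlaps backup ✓
(standup, backup): standup overlaps backup ✓
(triage, audit): triage overlaps audit ✓
(triage, soundcheck): triage overlaps soundcheck ✓
(triage, standup): triage overlaps standup ✓
Count: 8.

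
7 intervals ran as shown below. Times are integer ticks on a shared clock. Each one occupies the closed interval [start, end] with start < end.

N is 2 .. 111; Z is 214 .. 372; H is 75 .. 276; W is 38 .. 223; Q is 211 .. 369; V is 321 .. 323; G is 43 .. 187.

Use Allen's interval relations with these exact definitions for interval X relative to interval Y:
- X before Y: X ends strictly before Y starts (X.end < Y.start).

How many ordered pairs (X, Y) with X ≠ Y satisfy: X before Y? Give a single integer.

8

Checking all 42 ordered pairs for relation 'before'; matching pairs in alphabetical order:
(G, Q): G before Q ✓
(G, V): G before V ✓
(G, Z): G before Z ✓
(H, V): H before V ✓
(N, Q): N before Q ✓
(N, V): N before V ✓
(N, Z): N before Z ✓
(W, V): W before V ✓
Count: 8.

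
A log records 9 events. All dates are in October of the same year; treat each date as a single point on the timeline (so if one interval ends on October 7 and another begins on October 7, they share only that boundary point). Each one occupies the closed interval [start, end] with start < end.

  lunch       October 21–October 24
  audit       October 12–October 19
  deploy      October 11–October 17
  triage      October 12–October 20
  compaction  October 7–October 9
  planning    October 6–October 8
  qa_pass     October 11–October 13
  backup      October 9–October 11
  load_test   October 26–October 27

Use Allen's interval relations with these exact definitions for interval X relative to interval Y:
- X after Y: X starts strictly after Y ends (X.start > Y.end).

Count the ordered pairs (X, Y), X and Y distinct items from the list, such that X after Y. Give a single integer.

Checking all 72 ordered pairs for relation 'after'; matching pairs in alphabetical order:
(audit, backup): audit after backup ✓
(audit, compaction): audit after compaction ✓
(audit, planning): audit after planning ✓
(backup, planning): backup after planning ✓
(deploy, compaction): deploy after compaction ✓
(deploy, planning): deploy after planning ✓
(load_test, audit): load_test after audit ✓
(load_test, backup): load_test after backup ✓
(load_test, compaction): load_test after compaction ✓
(load_test, deploy): load_test after deploy ✓
(load_test, lunch): load_test after lunch ✓
(load_test, planning): load_test after planning ✓
(load_test, qa_pass): load_test after qa_pass ✓
(load_test, triage): load_test after triage ✓
(lunch, audit): lunch after audit ✓
(lunch, backup): lunch after backup ✓
(lunch, compaction): lunch after compaction ✓
(lunch, deploy): lunch after deploy ✓
(lunch, planning): lunch after planning ✓
(lunch, qa_pass): lunch after qa_pass ✓
(lunch, triage): lunch after triage ✓
(qa_pass, compaction): qa_pass after compaction ✓
(qa_pass, planning): qa_pass after planning ✓
(triage, backup): triage after backup ✓
... plus 2 further pairs not listed.
Count: 26.

26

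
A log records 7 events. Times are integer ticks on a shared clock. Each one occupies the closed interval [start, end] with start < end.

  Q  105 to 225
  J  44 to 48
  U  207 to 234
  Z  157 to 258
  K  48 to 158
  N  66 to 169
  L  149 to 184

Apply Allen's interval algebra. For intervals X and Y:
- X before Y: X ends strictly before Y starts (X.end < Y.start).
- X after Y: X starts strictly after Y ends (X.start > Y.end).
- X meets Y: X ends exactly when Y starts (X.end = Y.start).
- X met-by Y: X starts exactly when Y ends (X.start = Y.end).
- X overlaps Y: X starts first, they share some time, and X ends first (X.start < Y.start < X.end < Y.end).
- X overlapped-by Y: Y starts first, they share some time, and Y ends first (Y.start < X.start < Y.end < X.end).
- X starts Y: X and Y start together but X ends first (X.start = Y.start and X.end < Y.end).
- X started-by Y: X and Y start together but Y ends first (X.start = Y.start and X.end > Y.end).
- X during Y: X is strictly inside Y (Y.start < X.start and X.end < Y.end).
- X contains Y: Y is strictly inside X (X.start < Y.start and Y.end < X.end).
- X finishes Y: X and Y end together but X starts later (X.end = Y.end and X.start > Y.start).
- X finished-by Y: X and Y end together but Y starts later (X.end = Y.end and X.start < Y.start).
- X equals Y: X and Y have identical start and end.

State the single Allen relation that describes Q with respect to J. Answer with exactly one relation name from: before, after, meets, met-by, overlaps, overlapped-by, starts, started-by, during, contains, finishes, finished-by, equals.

after

Q = [105, 225]; J = [44, 48].
Compare endpoints: Q.start > J.start, Q.start > J.end, Q.end > J.start, Q.end > J.end.
That pattern is 'after'.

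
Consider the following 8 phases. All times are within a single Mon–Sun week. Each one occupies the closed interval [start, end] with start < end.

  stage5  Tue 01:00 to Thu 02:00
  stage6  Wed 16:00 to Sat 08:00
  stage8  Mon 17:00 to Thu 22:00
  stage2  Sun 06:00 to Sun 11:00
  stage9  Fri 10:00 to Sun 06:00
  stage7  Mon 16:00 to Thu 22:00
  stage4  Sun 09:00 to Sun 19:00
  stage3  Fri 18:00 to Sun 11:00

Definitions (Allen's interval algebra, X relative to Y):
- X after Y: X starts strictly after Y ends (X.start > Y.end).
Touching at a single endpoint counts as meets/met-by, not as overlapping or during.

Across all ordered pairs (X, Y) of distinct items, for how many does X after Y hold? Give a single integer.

15

Checking all 56 ordered pairs for relation 'after'; matching pairs in alphabetical order:
(stage2, stage5): stage2 after stage5 ✓
(stage2, stage6): stage2 after stage6 ✓
(stage2, stage7): stage2 after stage7 ✓
(stage2, stage8): stage2 after stage8 ✓
(stage3, stage5): stage3 after stage5 ✓
(stage3, stage7): stage3 after stage7 ✓
(stage3, stage8): stage3 after stage8 ✓
(stage4, stage5): stage4 after stage5 ✓
(stage4, stage6): stage4 after stage6 ✓
(stage4, stage7): stage4 after stage7 ✓
(stage4, stage8): stage4 after stage8 ✓
(stage4, stage9): stage4 after stage9 ✓
(stage9, stage5): stage9 after stage5 ✓
(stage9, stage7): stage9 after stage7 ✓
(stage9, stage8): stage9 after stage8 ✓
Count: 15.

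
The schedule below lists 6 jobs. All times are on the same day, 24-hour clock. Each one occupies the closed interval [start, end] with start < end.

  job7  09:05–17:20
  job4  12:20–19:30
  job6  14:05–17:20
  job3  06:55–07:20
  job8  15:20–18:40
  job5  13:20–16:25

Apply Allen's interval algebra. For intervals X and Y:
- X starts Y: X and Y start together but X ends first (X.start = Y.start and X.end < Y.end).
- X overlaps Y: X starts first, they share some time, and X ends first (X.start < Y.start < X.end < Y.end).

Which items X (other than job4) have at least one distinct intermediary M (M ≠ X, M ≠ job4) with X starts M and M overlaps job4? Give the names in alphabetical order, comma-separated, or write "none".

none

Target job4 = [12:20, 19:30].
Intermediaries M with M overlaps job4: job7.
Via job7 — items with X starts job7: none.
Union: none.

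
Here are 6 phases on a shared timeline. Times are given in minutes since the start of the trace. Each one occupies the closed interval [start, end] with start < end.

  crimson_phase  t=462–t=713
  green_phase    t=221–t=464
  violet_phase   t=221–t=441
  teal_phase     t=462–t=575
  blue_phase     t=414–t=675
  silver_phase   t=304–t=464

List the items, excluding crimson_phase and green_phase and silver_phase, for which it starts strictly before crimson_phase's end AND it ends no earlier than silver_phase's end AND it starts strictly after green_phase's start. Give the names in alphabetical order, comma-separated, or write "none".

blue_phase, teal_phase

Conditions: its start is strictly before crimson_phase's end (X.start < t=713) AND its end is no earlier than silver_phase's end (X.end >= t=464) AND its start is strictly after green_phase's start (X.start > t=221).
blue_phase: start t=414 < t=713? ✓; end t=675 >= t=464? ✓; start t=414 > t=221? ✓ → yes.
teal_phase: start t=462 < t=713? ✓; end t=575 >= t=464? ✓; start t=462 > t=221? ✓ → yes.
violet_phase: start t=221 < t=713? ✓; end t=441 >= t=464? ✗; start t=221 > t=221? ✗ → no.
Result: blue_phase, teal_phase.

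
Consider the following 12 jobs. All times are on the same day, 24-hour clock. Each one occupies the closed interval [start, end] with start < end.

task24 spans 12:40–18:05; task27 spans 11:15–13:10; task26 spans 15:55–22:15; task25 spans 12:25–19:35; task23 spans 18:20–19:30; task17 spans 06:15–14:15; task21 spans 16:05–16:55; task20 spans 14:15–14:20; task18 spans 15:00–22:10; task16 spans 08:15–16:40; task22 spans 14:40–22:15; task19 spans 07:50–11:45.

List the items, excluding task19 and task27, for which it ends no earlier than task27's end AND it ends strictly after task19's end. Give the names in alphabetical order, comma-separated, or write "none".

Conditions: its end is no earlier than task27's end (X.end >= 13:10) AND its end is strictly after task19's end (X.end > 11:45).
task16: end 16:40 >= 13:10? ✓; end 16:40 > 11:45? ✓ → yes.
task17: end 14:15 >= 13:10? ✓; end 14:15 > 11:45? ✓ → yes.
task18: end 22:10 >= 13:10? ✓; end 22:10 > 11:45? ✓ → yes.
task20: end 14:20 >= 13:10? ✓; end 14:20 > 11:45? ✓ → yes.
task21: end 16:55 >= 13:10? ✓; end 16:55 > 11:45? ✓ → yes.
task22: end 22:15 >= 13:10? ✓; end 22:15 > 11:45? ✓ → yes.
task23: end 19:30 >= 13:10? ✓; end 19:30 > 11:45? ✓ → yes.
task24: end 18:05 >= 13:10? ✓; end 18:05 > 11:45? ✓ → yes.
task25: end 19:35 >= 13:10? ✓; end 19:35 > 11:45? ✓ → yes.
task26: end 22:15 >= 13:10? ✓; end 22:15 > 11:45? ✓ → yes.
Result: task16, task17, task18, task20, task21, task22, task23, task24, task25, task26.

task16, task17, task18, task20, task21, task22, task23, task24, task25, task26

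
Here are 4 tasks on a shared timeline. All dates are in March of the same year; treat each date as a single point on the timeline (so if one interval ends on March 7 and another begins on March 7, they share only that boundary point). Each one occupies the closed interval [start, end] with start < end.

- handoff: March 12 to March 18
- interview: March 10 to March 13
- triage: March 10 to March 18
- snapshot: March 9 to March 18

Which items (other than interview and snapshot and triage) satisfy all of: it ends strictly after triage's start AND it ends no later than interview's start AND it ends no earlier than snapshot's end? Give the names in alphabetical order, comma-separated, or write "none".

none

Conditions: its end is strictly after triage's start (X.end > March 10) AND its end is no later than interview's start (X.end <= March 10) AND its end is no earlier than snapshot's end (X.end >= March 18).
handoff: end March 18 > March 10? ✓; end March 18 <= March 10? ✗; end March 18 >= March 18? ✓ → no.
Result: none.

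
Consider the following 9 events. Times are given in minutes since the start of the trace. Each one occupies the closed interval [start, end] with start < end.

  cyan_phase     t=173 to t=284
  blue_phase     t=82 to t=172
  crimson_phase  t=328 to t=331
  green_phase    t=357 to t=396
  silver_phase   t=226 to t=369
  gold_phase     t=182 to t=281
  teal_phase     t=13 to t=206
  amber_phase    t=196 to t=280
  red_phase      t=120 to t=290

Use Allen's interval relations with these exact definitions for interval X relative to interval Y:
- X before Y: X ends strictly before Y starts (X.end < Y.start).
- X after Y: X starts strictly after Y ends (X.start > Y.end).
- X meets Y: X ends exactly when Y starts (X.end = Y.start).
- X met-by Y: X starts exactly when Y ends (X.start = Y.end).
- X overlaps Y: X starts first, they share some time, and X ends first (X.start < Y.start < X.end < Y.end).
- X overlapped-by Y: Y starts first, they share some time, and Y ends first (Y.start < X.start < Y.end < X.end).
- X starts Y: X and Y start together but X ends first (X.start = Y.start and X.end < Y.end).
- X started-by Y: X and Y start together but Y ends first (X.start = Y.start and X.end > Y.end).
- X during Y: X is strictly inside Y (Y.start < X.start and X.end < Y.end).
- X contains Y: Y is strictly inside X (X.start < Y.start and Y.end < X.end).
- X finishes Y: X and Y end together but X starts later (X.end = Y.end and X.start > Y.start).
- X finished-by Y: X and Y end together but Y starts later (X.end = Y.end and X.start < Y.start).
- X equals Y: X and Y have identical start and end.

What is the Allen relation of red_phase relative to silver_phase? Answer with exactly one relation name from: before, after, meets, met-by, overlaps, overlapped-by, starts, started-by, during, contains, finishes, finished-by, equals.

overlaps

red_phase = [t=120, t=290]; silver_phase = [t=226, t=369].
Compare endpoints: red_phase.start < silver_phase.start, red_phase.start < silver_phase.end, red_phase.end > silver_phase.start, red_phase.end < silver_phase.end.
That pattern is 'overlaps'.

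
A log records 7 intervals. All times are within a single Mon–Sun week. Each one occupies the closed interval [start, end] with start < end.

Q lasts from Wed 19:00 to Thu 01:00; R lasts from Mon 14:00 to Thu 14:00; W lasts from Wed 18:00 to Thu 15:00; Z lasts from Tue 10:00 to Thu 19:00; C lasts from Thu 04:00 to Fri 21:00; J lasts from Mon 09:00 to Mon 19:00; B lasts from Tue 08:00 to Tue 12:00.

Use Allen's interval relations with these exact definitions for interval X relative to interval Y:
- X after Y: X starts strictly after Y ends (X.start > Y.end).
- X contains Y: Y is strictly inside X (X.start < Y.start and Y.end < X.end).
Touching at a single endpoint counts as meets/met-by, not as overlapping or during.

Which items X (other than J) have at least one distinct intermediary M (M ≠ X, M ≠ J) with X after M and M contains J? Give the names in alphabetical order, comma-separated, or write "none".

Target J = [Mon 09:00, Mon 19:00].
Intermediaries M with M contains J: none.
Union: none.

none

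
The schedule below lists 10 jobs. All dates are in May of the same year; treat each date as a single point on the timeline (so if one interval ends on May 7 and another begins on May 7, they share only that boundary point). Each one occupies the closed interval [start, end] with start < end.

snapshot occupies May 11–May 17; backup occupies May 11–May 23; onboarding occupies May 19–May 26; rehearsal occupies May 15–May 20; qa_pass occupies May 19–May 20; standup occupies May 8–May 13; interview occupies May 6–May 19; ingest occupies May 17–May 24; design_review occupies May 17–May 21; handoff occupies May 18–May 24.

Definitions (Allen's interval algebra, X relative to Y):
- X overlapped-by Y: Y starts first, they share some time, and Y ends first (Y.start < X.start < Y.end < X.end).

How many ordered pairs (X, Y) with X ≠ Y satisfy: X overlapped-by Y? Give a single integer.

Checking all 90 ordered pairs for relation 'overlapped-by'; matching pairs in alphabetical order:
(backup, interview): backup overlapped-by interview ✓
(backup, standup): backup overlapped-by standup ✓
(design_review, interview): design_review overlapped-by interview ✓
(design_review, rehearsal): design_review overlapped-by rehearsal ✓
(handoff, backup): handoff overlapped-by backup ✓
(handoff, design_review): handoff overlapped-by design_review ✓
(handoff, interview): handoff overlapped-by interview ✓
(handoff, rehearsal): handoff overlapped-by rehearsal ✓
(ingest, backup): ingest overlapped-by backup ✓
(ingest, interview): ingest overlapped-by interview ✓
(ingest, rehearsal): ingest overlapped-by rehearsal ✓
(onboarding, backup): onboarding overlapped-by backup ✓
(onboarding, design_review): onboarding overlapped-by design_review ✓
(onboarding, handoff): onboarding overlapped-by handoff ✓
(onboarding, ingest): onboarding overlapped-by ingest ✓
(onboarding, rehearsal): onboarding overlapped-by rehearsal ✓
(rehearsal, interview): rehearsal overlapped-by interview ✓
(rehearsal, snapshot): rehearsal overlapped-by snapshot ✓
(snapshot, standup): snapshot overlapped-by standup ✓
Count: 19.

19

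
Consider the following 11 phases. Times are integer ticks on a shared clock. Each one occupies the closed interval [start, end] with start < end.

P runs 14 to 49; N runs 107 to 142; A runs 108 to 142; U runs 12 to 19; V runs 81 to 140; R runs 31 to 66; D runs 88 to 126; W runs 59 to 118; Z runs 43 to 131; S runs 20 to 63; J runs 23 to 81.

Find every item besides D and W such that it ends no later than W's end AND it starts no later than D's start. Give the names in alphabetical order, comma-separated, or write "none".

J, P, R, S, U

Conditions: its end is no later than W's end (X.end <= 118) AND its start is no later than D's start (X.start <= 88).
A: end 142 <= 118? ✗; start 108 <= 88? ✗ → no.
J: end 81 <= 118? ✓; start 23 <= 88? ✓ → yes.
N: end 142 <= 118? ✗; start 107 <= 88? ✗ → no.
P: end 49 <= 118? ✓; start 14 <= 88? ✓ → yes.
R: end 66 <= 118? ✓; start 31 <= 88? ✓ → yes.
S: end 63 <= 118? ✓; start 20 <= 88? ✓ → yes.
U: end 19 <= 118? ✓; start 12 <= 88? ✓ → yes.
V: end 140 <= 118? ✗; start 81 <= 88? ✓ → no.
Z: end 131 <= 118? ✗; start 43 <= 88? ✓ → no.
Result: J, P, R, S, U.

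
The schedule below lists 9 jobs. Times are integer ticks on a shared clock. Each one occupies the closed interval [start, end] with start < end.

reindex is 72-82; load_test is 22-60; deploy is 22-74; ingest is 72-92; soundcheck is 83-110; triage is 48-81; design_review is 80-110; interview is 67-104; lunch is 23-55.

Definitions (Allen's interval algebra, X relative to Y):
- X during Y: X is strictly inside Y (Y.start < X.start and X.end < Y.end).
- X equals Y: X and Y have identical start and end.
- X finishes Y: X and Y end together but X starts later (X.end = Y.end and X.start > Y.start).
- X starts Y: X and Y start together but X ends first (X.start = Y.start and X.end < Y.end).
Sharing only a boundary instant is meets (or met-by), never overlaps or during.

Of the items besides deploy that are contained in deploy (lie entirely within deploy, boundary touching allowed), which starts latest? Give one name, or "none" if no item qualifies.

Target deploy = [22, 74].
design_review [80, 110] → after → excluded.
ingest [72, 92] → overlapped-by → excluded.
interview [67, 104] → overlapped-by → excluded.
load_test [22, 60] → starts → candidate.
lunch [23, 55] → during → candidate.
reindex [72, 82] → overlapped-by → excluded.
soundcheck [83, 110] → after → excluded.
triage [48, 81] → overlapped-by → excluded.
Among candidates, latest start is 23 → lunch.

lunch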